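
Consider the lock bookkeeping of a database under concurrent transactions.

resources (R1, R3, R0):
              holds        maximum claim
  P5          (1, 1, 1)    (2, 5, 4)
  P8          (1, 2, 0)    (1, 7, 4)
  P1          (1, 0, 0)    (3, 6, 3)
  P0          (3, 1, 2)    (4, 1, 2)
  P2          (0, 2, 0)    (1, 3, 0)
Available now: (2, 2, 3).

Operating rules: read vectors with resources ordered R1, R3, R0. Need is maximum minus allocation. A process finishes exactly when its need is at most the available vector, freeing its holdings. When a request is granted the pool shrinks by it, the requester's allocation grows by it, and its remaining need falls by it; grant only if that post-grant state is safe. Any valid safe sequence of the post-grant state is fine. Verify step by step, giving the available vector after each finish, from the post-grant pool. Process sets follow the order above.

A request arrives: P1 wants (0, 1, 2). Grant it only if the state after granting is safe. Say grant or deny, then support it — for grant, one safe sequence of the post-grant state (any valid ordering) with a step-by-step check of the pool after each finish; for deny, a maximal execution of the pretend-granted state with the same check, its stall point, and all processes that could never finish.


GRANT: granting preserves safety; a valid post-grant sequence is P2, P0, P5, P8, P1.
Key observation: the transfer keeps a workable pool ((2, 1, 1)); P2 starts the safe sequence.
Verifying the post-grant state step by step:
  pool = (2, 1, 1)
  P2: need (1, 1, 0) fits (2, 1, 1); releases (0, 2, 0), pool now (2, 3, 1)
  P0: need (1, 0, 0) fits (2, 3, 1); releases (3, 1, 2), pool now (5, 4, 3)
  P5: need (1, 4, 3) fits (5, 4, 3); releases (1, 1, 1), pool now (6, 5, 4)
  P8: need (0, 5, 4) fits (6, 5, 4); releases (1, 2, 0), pool now (7, 7, 4)
  P1: need (2, 5, 1) fits (7, 7, 4); releases (1, 1, 2), pool now (8, 8, 6)


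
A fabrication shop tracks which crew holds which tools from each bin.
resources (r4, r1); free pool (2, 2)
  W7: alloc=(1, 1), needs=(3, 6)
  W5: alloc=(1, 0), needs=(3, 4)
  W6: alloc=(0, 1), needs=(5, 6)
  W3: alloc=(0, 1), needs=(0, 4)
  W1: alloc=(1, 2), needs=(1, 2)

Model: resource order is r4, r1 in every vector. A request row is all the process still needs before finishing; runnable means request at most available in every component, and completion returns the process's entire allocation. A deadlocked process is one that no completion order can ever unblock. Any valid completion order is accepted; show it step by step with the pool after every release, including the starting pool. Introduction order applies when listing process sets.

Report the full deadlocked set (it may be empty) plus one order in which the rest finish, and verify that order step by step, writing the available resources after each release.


The deadlocked set is W7 and W6.
Key observation: once W1, W5, W3 finish, the pool peaks at (4, 5) — and every remaining process still needs more r1 than that.
One completion order for the rest: W1, W5, W3. Walking it through:
  pool = (2, 2)
  W1 needs (1, 2) <= (2, 2) -> finishes; pool += (1, 2) = (3, 4)
  W5 needs (3, 4) <= (3, 4) -> finishes; pool += (1, 0) = (4, 4)
  W3 needs (0, 4) <= (4, 4) -> finishes; pool += (0, 1) = (4, 5)
The stuck group stays short no matter what:
  W7 cannot run: need (3, 6) vs free (4, 5) (insufficient r1)
  W6 cannot run: need (5, 6) vs free (4, 5) (insufficient r4 and r1)


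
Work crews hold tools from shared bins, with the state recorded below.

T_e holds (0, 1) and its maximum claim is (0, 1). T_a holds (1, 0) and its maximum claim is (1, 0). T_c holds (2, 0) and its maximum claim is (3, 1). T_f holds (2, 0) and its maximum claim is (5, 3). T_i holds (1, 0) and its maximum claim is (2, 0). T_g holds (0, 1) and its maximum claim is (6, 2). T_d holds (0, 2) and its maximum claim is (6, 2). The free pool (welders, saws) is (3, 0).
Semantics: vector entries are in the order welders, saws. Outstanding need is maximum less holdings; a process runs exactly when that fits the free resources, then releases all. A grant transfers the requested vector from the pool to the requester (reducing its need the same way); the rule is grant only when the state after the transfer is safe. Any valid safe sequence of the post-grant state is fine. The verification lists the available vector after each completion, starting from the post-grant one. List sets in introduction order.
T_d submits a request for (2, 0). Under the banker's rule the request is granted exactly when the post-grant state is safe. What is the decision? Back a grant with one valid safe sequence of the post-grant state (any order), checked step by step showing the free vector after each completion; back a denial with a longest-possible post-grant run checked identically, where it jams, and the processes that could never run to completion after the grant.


GRANT. The post-grant state is safe; one safe sequence: T_e, T_c, T_a, T_i, T_d, T_f, T_g.
Key observation: (1, 0) free after granting still covers T_e first, and each release covers the next.
Check on the post-grant state, step by step:
  pool = (1, 0)
  T_e needs (0, 0) <= (1, 0) -> finishes; pool += (0, 1) = (1, 1)
  T_c needs (1, 1) <= (1, 1) -> finishes; pool += (2, 0) = (3, 1)
  T_a needs (0, 0) <= (3, 1) -> finishes; pool += (1, 0) = (4, 1)
  T_i needs (1, 0) <= (4, 1) -> finishes; pool += (1, 0) = (5, 1)
  T_d needs (4, 0) <= (5, 1) -> finishes; pool += (2, 2) = (7, 3)
  T_f needs (3, 3) <= (7, 3) -> finishes; pool += (2, 0) = (9, 3)
  T_g needs (6, 1) <= (9, 3) -> finishes; pool += (0, 1) = (9, 4)


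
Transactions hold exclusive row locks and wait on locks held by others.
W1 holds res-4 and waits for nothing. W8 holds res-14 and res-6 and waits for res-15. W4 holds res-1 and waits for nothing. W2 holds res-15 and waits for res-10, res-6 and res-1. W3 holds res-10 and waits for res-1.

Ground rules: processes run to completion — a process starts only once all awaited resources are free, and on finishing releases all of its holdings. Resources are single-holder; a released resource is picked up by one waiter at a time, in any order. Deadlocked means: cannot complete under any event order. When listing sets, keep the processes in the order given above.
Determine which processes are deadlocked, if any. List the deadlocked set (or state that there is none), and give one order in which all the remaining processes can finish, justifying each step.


Deadlocked set: W8 and W2.
Key observation: the loop W8 -> W2 -> W8 blocks itself forever; no other process is dragged down with it.
A valid finishing order for the others: W1, W4, W3.
Verifying each step:
  run W1 (it waits on nothing); releases res-4
  run W4 (it waits on nothing); releases res-1
  run W3 (all its waits — res-1 — are resolved); releases res-10


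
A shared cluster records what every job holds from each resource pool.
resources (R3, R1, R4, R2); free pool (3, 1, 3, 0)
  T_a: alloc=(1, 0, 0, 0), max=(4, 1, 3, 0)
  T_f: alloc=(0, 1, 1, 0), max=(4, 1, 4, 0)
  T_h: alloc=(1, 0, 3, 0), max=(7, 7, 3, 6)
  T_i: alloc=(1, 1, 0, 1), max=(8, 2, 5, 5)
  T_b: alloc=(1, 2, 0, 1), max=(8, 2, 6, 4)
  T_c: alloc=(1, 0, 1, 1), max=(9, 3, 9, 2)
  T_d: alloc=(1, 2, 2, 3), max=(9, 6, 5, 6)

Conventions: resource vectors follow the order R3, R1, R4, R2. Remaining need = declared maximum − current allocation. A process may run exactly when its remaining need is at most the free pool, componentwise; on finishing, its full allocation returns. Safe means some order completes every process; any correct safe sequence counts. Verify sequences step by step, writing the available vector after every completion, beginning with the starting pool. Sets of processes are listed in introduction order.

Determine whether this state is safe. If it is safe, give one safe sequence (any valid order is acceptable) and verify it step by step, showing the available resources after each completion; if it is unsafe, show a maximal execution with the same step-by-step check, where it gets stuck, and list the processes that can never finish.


The state is UNSAFE.
Key observation: no order helps: past T_a, T_f, the free pool tops out at (4, 2, 4, 0), below what each blocked process needs in R3.
A maximal execution: T_a, T_f — then nothing else fits. Walking it through:
  pool = (3, 1, 3, 0)
  T_a: need (3, 1, 3, 0) fits (3, 1, 3, 0); releases (1, 0, 0, 0), pool now (4, 1, 3, 0)
  T_f: need (4, 0, 3, 0) fits (4, 1, 3, 0); releases (0, 1, 1, 0), pool now (4, 2, 4, 0)
  blocked: T_h wants (6, 7, 0, 6), pool (4, 2, 4, 0) — not enough R3, R1 and R2
  blocked: T_i wants (7, 1, 5, 4), pool (4, 2, 4, 0) — not enough R3, R4 and R2
  blocked: T_b wants (7, 0, 6, 3), pool (4, 2, 4, 0) — not enough R3, R4 and R2
  blocked: T_c wants (8, 3, 8, 1), pool (4, 2, 4, 0) — not enough R3, R1, R4 and R2
  blocked: T_d wants (8, 4, 3, 3), pool (4, 2, 4, 0) — not enough R3, R1 and R2
Permanently blocked: T_h, T_i, T_b, T_c and T_d.


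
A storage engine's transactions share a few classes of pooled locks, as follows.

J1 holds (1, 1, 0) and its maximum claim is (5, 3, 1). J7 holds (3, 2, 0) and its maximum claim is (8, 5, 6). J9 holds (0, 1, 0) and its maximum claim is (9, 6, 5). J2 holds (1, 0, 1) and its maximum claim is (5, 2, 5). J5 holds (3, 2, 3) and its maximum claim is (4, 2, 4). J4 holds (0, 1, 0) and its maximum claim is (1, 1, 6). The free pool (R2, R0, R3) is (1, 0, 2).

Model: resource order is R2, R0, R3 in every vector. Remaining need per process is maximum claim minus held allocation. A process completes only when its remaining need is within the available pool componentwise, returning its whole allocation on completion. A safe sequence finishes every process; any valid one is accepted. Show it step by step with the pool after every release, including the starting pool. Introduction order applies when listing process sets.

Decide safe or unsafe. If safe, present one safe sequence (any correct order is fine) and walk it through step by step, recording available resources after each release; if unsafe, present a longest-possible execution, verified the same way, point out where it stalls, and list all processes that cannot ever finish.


SAFE. One safe sequence: J5, J1, J2, J7, J9, J4.
Key observation: the order's first zero-slack moment is J5 ((1, 0, 1) needed, (1, 0, 2) free — a requested resource with nothing to spare).
Walking it through:
  pool = (1, 0, 2)
  J5: need (1, 0, 1) fits (1, 0, 2); releases (3, 2, 3), pool now (4, 2, 5)
  J1: need (4, 2, 1) fits (4, 2, 5); releases (1, 1, 0), pool now (5, 3, 5)
  J2: need (4, 2, 4) fits (5, 3, 5); releases (1, 0, 1), pool now (6, 3, 6)
  J7: need (5, 3, 6) fits (6, 3, 6); releases (3, 2, 0), pool now (9, 5, 6)
  J9: need (9, 5, 5) fits (9, 5, 6); releases (0, 1, 0), pool now (9, 6, 6)
  J4: need (1, 0, 6) fits (9, 6, 6); releases (0, 1, 0), pool now (9, 7, 6)


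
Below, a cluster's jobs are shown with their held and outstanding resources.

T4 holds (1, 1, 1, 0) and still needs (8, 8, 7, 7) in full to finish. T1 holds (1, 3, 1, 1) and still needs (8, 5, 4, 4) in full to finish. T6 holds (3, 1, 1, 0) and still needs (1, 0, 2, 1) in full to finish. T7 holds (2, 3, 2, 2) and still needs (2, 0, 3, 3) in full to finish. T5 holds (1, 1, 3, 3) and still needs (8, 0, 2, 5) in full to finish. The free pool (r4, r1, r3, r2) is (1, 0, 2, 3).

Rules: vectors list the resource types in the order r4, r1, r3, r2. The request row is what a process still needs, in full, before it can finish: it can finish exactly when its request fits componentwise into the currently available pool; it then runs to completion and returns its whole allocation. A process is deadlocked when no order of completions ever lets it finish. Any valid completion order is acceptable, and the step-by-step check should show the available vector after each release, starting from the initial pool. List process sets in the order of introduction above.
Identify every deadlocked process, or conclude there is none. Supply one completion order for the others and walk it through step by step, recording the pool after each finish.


Deadlocked set: T4, T1 and T5.
Key observation: even finishing T6, T7 leaves just (6, 4, 5, 5) free — too little r4 for any of the remaining processes.
The rest can finish in the order T6, T7. Check, step by step:
  pool = (1, 0, 2, 3)
  run T6 (needs (1, 0, 2, 1), free (1, 0, 2, 3)); after release of (3, 1, 1, 0) the pool is (4, 1, 3, 3)
  run T7 (needs (2, 0, 3, 3), free (4, 1, 3, 3)); after release of (2, 3, 2, 2) the pool is (6, 4, 5, 5)
The stuck group stays short no matter what:
  blocked: T4 wants (8, 8, 7, 7), pool (6, 4, 5, 5) — not enough r4, r1, r3 and r2
  blocked: T1 wants (8, 5, 4, 4), pool (6, 4, 5, 5) — not enough r4 and r1
  blocked: T5 wants (8, 0, 2, 5), pool (6, 4, 5, 5) — not enough r4


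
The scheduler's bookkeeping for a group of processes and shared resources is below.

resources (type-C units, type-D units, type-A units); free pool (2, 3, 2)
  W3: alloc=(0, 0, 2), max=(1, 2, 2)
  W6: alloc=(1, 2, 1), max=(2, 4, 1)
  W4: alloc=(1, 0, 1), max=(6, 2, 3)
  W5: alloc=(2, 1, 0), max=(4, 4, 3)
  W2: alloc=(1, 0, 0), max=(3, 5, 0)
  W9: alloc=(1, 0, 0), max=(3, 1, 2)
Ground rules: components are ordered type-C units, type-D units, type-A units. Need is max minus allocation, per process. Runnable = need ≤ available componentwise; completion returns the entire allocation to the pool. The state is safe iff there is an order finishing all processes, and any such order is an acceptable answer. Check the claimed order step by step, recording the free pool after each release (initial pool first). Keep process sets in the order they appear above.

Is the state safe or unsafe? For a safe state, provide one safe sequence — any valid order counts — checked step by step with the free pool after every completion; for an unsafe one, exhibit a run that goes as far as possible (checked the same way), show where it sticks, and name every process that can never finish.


SAFE. One safe sequence: W6, W5, W2, W3, W4, W9.
Key observation: the order's first zero-slack moment is W5 ((2, 3, 3) needed, (3, 5, 3) free — a requested resource with nothing to spare).
Step-by-step check:
  pool = (2, 3, 2)
  W6: need (1, 2, 0) fits (2, 3, 2); releases (1, 2, 1), pool now (3, 5, 3)
  W5: need (2, 3, 3) fits (3, 5, 3); releases (2, 1, 0), pool now (5, 6, 3)
  W2: need (2, 5, 0) fits (5, 6, 3); releases (1, 0, 0), pool now (6, 6, 3)
  W3: need (1, 2, 0) fits (6, 6, 3); releases (0, 0, 2), pool now (6, 6, 5)
  W4: need (5, 2, 2) fits (6, 6, 5); releases (1, 0, 1), pool now (7, 6, 6)
  W9: need (2, 1, 2) fits (7, 6, 6); releases (1, 0, 0), pool now (8, 6, 6)


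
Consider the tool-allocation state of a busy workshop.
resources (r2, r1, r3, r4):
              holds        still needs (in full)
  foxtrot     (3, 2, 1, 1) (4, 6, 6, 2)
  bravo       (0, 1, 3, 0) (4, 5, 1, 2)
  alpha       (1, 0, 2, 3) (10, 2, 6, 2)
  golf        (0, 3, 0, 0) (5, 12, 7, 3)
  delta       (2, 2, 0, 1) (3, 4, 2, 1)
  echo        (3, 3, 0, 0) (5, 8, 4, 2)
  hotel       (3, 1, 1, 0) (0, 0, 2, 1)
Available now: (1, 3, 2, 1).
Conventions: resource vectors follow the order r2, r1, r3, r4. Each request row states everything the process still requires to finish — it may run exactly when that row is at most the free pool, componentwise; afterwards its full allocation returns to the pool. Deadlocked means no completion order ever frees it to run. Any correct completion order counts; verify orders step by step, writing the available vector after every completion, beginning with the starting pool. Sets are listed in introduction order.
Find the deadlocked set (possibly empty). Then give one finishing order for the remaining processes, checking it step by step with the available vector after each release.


No process is deadlocked.
Key observation: starting with hotel, each completion frees enough for the next — no one is permanently blocked.
One completion order for the rest: hotel, delta, bravo, foxtrot, echo, alpha, golf. Step-by-step check:
  pool = (1, 3, 2, 1)
  hotel needs (0, 0, 2, 1) <= (1, 3, 2, 1) -> finishes; pool += (3, 1, 1, 0) = (4, 4, 3, 1)
  delta needs (3, 4, 2, 1) <= (4, 4, 3, 1) -> finishes; pool += (2, 2, 0, 1) = (6, 6, 3, 2)
  bravo needs (4, 5, 1, 2) <= (6, 6, 3, 2) -> finishes; pool += (0, 1, 3, 0) = (6, 7, 6, 2)
  foxtrot needs (4, 6, 6, 2) <= (6, 7, 6, 2) -> finishes; pool += (3, 2, 1, 1) = (9, 9, 7, 3)
  echo needs (5, 8, 4, 2) <= (9, 9, 7, 3) -> finishes; pool += (3, 3, 0, 0) = (12, 12, 7, 3)
  alpha needs (10, 2, 6, 2) <= (12, 12, 7, 3) -> finishes; pool += (1, 0, 2, 3) = (13, 12, 9, 6)
  golf needs (5, 12, 7, 3) <= (13, 12, 9, 6) -> finishes; pool += (0, 3, 0, 0) = (13, 15, 9, 6)


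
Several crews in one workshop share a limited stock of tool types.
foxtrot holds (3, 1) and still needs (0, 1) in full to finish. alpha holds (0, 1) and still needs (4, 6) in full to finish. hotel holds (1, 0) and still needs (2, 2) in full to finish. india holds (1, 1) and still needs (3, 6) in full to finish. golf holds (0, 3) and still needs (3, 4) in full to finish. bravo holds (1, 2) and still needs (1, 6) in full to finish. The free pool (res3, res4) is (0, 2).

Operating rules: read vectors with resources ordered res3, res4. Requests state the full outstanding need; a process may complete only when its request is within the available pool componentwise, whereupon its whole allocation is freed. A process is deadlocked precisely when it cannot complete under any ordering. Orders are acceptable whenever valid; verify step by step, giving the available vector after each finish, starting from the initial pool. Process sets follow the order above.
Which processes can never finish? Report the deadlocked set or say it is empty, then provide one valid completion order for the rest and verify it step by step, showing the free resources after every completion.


The deadlocked set is alpha, india, golf and bravo.
Key observation: foxtrot, hotel can finish, but then (4, 3) is all there is, and the blocked group's res4 demands exceed it.
A valid finishing order for the others: foxtrot, hotel. Verifying each step:
  pool = (0, 2)
  foxtrot needs (0, 1) <= (0, 2) -> finishes; pool += (3, 1) = (3, 3)
  hotel needs (2, 2) <= (3, 3) -> finishes; pool += (1, 0) = (4, 3)
The blocked processes can never fit:
  alpha cannot run: need (4, 6) vs free (4, 3) (insufficient res4)
  india cannot run: need (3, 6) vs free (4, 3) (insufficient res4)
  golf cannot run: need (3, 4) vs free (4, 3) (insufficient res4)
  bravo cannot run: need (1, 6) vs free (4, 3) (insufficient res4)


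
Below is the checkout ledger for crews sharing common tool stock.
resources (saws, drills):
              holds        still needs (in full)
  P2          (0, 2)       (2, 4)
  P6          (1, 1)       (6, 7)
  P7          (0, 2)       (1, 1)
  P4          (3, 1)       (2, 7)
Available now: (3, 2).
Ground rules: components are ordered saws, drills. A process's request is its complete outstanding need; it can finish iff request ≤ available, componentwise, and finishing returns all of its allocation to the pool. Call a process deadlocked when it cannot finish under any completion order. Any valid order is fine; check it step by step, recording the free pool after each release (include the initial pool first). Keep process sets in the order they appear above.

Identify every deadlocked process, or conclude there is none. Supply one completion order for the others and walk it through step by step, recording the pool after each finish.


Deadlocked set: P6 and P4.
Key observation: the pool after P7, P2 is (3, 6); every surviving request exceeds it in drills, so progress ends there.
One completion order for the rest: P7, P2. Walking it through:
  pool = (3, 2)
  run P7 (needs (1, 1), free (3, 2)); after release of (0, 2) the pool is (3, 4)
  run P2 (needs (2, 4), free (3, 4)); after release of (0, 2) the pool is (3, 6)
The blocked processes can never fit:
  P6 still needs (6, 7) but only (3, 6) is free — short on saws and drills
  P4 still needs (2, 7) but only (3, 6) is free — short on drills


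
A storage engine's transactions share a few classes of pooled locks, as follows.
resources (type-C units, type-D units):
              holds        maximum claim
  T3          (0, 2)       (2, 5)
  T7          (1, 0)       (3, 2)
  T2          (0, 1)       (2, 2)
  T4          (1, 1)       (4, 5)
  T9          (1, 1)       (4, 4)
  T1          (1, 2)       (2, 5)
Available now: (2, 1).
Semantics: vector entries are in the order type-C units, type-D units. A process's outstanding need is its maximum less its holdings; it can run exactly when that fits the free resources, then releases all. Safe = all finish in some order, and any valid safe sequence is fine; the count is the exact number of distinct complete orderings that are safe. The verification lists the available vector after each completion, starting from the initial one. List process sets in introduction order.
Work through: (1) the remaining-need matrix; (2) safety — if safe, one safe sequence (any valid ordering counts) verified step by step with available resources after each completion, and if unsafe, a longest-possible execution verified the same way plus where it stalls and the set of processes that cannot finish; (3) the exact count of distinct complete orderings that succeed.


(1) Need matrix, components ordered type-C units, type-D units:
  T3: (2, 3)
  T7: (2, 2)
  T2: (2, 1)
  T4: (3, 4)
  T9: (3, 3)
  T1: (1, 3)
(2) UNSAFE.
Key observation: no order helps: past T2, T7, the free pool tops out at (3, 2), below what each blocked process needs in type-D units.
The run T2, T7 cannot be extended any further. Check, step by step:
  pool = (2, 1)
  T2: need (2, 1) fits (2, 1); releases (0, 1), pool now (2, 2)
  T7: need (2, 2) fits (2, 2); releases (1, 0), pool now (3, 2)
  T3 still needs (2, 3) but only (3, 2) is free — short on type-D units
  T4 still needs (3, 4) but only (3, 2) is free — short on type-D units
  T9 still needs (3, 3) but only (3, 2) is free — short on type-D units
  T1 still needs (1, 3) but only (3, 2) is free — short on type-D units
Permanently blocked: T3, T4, T9 and T1.
(3) Precisely 0 of the possible complete orderings are safe sequences.


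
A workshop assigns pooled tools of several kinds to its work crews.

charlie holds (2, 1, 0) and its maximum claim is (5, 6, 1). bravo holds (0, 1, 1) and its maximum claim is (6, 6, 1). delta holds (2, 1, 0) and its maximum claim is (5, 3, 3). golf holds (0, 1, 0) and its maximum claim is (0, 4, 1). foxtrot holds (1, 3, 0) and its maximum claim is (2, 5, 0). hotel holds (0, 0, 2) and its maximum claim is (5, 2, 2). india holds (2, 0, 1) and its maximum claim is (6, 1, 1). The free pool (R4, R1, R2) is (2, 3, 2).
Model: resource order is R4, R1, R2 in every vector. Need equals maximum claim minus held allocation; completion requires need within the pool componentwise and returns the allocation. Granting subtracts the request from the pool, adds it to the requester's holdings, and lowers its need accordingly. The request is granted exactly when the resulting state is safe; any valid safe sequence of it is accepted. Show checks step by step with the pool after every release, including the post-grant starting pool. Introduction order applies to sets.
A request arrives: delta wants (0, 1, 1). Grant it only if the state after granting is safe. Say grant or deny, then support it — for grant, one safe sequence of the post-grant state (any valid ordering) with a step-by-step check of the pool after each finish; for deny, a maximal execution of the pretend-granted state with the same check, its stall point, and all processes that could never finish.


GRANT: granting preserves safety; a valid post-grant sequence is foxtrot, charlie, hotel, delta, bravo, india, golf.
Key observation: post-grant, (2, 2, 1) remains, and an order beginning with foxtrot completes everyone.
Step-by-step check of the post-grant state:
  pool = (2, 2, 1)
  foxtrot: need (1, 2, 0) fits (2, 2, 1); releases (1, 3, 0), pool now (3, 5, 1)
  charlie: need (3, 5, 1) fits (3, 5, 1); releases (2, 1, 0), pool now (5, 6, 1)
  hotel: need (5, 2, 0) fits (5, 6, 1); releases (0, 0, 2), pool now (5, 6, 3)
  delta: need (3, 1, 2) fits (5, 6, 3); releases (2, 2, 1), pool now (7, 8, 4)
  bravo: need (6, 5, 0) fits (7, 8, 4); releases (0, 1, 1), pool now (7, 9, 5)
  india: need (4, 1, 0) fits (7, 9, 5); releases (2, 0, 1), pool now (9, 9, 6)
  golf: need (0, 3, 1) fits (9, 9, 6); releases (0, 1, 0), pool now (9, 10, 6)


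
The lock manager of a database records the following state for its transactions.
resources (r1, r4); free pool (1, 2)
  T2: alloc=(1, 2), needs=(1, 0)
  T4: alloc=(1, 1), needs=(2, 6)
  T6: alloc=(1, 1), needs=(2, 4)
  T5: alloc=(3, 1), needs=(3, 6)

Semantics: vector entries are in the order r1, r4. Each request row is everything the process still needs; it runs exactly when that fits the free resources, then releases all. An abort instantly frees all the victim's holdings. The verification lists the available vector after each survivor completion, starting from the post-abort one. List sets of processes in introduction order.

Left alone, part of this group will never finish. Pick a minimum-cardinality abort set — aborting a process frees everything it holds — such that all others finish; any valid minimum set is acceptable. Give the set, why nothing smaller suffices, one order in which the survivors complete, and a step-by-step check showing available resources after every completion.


Minimum abort set: T4.
Key observation: T5 could never have finished before the abort; with (1, 1) returned by T4, it fits at step 3.
No smaller set exists: with zero aborts the deadlock remains.
Survivors finish in the order: T2, T6, T5. Check, step by step (pool after the aborts first):
  pool = (2, 3)
  T2: need (1, 0) fits (2, 3); releases (1, 2), pool now (3, 5)
  T6: need (2, 4) fits (3, 5); releases (1, 1), pool now (4, 6)
  T5: need (3, 6) fits (4, 6); releases (3, 1), pool now (7, 7)


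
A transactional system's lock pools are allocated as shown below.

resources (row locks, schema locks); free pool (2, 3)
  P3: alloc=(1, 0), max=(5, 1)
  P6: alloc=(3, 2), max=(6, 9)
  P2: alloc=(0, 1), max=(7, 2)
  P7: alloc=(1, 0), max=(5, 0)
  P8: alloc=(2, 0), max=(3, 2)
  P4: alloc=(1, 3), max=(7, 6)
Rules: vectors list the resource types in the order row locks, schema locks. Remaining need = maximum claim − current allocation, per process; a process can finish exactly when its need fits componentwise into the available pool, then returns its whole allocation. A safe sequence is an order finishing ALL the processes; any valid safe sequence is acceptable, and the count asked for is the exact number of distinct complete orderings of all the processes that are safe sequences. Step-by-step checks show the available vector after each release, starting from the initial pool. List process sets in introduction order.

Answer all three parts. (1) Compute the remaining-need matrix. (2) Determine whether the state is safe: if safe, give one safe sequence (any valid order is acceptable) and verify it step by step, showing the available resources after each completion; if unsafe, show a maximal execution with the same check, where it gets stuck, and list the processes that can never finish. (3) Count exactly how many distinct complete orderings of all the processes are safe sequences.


(1) Need matrix, components ordered row locks, schema locks:
  P3: (4, 1)
  P6: (3, 7)
  P2: (7, 1)
  P7: (4, 0)
  P8: (1, 2)
  P4: (6, 3)
(2) SAFE — a valid safe sequence is P8, P7, P3, P4, P2, P6.
Key observation: reading the order forward, P7 is the first process whose need (4, 0) meets the free pool (4, 3) exactly on a resource it requests.
Walking it through:
  pool = (2, 3)
  P8 needs (1, 2) <= (2, 3) -> finishes; pool += (2, 0) = (4, 3)
  P7 needs (4, 0) <= (4, 3) -> finishes; pool += (1, 0) = (5, 3)
  P3 needs (4, 1) <= (5, 3) -> finishes; pool += (1, 0) = (6, 3)
  P4 needs (6, 3) <= (6, 3) -> finishes; pool += (1, 3) = (7, 6)
  P2 needs (7, 1) <= (7, 6) -> finishes; pool += (0, 1) = (7, 7)
  P6 needs (3, 7) <= (7, 7) -> finishes; pool += (3, 2) = (10, 9)
(3) Precisely 2 of the possible complete orderings are safe sequences.


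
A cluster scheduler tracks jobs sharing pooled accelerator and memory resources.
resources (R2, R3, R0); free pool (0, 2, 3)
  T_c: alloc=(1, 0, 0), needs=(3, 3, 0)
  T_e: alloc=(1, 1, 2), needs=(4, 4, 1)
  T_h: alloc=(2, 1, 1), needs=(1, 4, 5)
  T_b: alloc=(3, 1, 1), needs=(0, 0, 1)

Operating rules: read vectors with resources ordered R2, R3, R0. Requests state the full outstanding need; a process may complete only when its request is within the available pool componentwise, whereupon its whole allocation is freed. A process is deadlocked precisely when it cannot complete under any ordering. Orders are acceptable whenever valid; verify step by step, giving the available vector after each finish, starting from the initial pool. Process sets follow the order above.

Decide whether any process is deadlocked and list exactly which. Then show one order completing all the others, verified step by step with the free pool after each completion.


The deadlocked set is T_e and T_h.
Key observation: the wall is R3: completing T_b, T_c brings the pool only to (4, 3, 4), and all the rest need more.
The rest can finish in the order T_b, T_c. Verifying each step:
  pool = (0, 2, 3)
  T_b: need (0, 0, 1) fits (0, 2, 3); releases (3, 1, 1), pool now (3, 3, 4)
  T_c: need (3, 3, 0) fits (3, 3, 4); releases (1, 0, 0), pool now (4, 3, 4)
The blocked processes can never fit:
  T_e cannot run: need (4, 4, 1) vs free (4, 3, 4) (insufficient R3)
  T_h cannot run: need (1, 4, 5) vs free (4, 3, 4) (insufficient R3 and R0)


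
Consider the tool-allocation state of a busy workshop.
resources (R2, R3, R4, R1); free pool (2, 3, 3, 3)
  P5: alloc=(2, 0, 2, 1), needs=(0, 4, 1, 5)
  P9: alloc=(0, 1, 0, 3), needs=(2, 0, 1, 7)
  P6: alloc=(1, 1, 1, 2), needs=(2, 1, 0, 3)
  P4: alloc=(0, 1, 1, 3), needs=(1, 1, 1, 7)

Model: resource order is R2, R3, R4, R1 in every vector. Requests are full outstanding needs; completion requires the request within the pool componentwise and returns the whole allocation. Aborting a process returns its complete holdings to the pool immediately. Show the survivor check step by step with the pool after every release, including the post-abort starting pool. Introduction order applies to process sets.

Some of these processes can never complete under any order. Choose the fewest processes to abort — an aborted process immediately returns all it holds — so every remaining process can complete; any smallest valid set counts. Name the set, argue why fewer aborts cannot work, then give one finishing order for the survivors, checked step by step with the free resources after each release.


Minimum abort set: P9.
Key observation: the returned (0, 1, 0, 3) from P9 is what brings P4 — unrunnable before, under any order — into play at step 3.
Why nothing smaller works: aborting no one leaves the state deadlocked as given.
The survivors complete as P5, P6, P4. Step-by-step check (starting from the post-abort pool):
  pool = (2, 4, 3, 6)
  P5: need (0, 4, 1, 5) fits (2, 4, 3, 6); releases (2, 0, 2, 1), pool now (4, 4, 5, 7)
  P6: need (2, 1, 0, 3) fits (4, 4, 5, 7); releases (1, 1, 1, 2), pool now (5, 5, 6, 9)
  P4: need (1, 1, 1, 7) fits (5, 5, 6, 9); releases (0, 1, 1, 3), pool now (5, 6, 7, 12)


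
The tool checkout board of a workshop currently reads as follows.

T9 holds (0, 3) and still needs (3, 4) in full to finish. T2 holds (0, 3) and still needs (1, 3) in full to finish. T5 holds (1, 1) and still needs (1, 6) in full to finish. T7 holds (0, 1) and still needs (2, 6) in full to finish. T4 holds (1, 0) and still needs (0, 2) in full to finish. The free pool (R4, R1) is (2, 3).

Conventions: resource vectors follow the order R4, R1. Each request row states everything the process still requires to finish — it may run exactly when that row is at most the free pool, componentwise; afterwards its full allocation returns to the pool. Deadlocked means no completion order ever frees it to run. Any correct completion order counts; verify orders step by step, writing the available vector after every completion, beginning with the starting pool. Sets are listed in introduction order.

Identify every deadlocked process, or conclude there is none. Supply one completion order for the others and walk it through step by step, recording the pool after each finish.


Nothing here is deadlocked.
Key observation: beginning at T4, releases accumulate fast enough that every process eventually fits.
A valid finishing order for the others: T4, T2, T7, T9, T5. Walking it through:
  pool = (2, 3)
  T4 needs (0, 2) <= (2, 3) -> finishes; pool += (1, 0) = (3, 3)
  T2 needs (1, 3) <= (3, 3) -> finishes; pool += (0, 3) = (3, 6)
  T7 needs (2, 6) <= (3, 6) -> finishes; pool += (0, 1) = (3, 7)
  T9 needs (3, 4) <= (3, 7) -> finishes; pool += (0, 3) = (3, 10)
  T5 needs (1, 6) <= (3, 10) -> finishes; pool += (1, 1) = (4, 11)


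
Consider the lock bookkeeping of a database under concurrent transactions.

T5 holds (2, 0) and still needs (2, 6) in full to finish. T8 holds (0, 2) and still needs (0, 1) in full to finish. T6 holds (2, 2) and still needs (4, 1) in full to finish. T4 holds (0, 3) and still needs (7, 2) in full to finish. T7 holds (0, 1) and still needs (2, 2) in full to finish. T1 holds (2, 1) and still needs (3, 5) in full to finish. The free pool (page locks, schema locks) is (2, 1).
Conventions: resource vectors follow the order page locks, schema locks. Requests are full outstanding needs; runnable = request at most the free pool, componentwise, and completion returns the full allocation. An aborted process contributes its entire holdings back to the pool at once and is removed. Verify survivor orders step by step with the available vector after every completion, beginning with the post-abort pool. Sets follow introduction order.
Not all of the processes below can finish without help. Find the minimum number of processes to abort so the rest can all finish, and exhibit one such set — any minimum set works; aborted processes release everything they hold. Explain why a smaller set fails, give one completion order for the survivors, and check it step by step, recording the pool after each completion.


The answer: abort T4.
Key observation: aborting T4 returns (0, 3), and T5 — hopeless before — runs at step 2 with the returned capacity in the pool.
Why nothing smaller works: aborting no one leaves the state deadlocked as given.
Survivors finish in the order: T8, T5, T6, T1, T7. Check, step by step (pool after the aborts first):
  pool = (2, 4)
  T8: need (0, 1) fits (2, 4); releases (0, 2), pool now (2, 6)
  T5: need (2, 6) fits (2, 6); releases (2, 0), pool now (4, 6)
  T6: need (4, 1) fits (4, 6); releases (2, 2), pool now (6, 8)
  T1: need (3, 5) fits (6, 8); releases (2, 1), pool now (8, 9)
  T7: need (2, 2) fits (8, 9); releases (0, 1), pool now (8, 10)


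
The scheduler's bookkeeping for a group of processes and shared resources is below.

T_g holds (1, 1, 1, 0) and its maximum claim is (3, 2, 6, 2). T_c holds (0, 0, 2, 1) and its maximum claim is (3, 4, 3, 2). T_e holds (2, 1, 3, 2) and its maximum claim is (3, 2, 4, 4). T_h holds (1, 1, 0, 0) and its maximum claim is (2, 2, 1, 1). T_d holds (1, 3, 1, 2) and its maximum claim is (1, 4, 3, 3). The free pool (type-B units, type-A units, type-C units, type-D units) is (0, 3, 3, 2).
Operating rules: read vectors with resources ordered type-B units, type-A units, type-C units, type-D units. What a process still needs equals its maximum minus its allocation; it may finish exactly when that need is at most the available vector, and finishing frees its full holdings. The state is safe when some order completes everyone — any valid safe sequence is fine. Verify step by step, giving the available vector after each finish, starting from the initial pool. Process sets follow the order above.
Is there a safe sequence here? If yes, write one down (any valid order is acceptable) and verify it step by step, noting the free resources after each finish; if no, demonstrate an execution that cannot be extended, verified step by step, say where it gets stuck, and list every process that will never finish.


SAFE, for example via the order T_d, T_e, T_c, T_g, T_h.
Key observation: T_e marks the first exact bind of the order: its need (1, 1, 1, 2) fits the free (1, 6, 4, 4) with zero slack on a requested resource.
Verifying each step:
  pool = (0, 3, 3, 2)
  run T_d (needs (0, 1, 2, 1), free (0, 3, 3, 2)); after release of (1, 3, 1, 2) the pool is (1, 6, 4, 4)
  run T_e (needs (1, 1, 1, 2), free (1, 6, 4, 4)); after release of (2, 1, 3, 2) the pool is (3, 7, 7, 6)
  run T_c (needs (3, 4, 1, 1), free (3, 7, 7, 6)); after release of (0, 0, 2, 1) the pool is (3, 7, 9, 7)
  run T_g (needs (2, 1, 5, 2), free (3, 7, 9, 7)); after release of (1, 1, 1, 0) the pool is (4, 8, 10, 7)
  run T_h (needs (1, 1, 1, 1), free (4, 8, 10, 7)); after release of (1, 1, 0, 0) the pool is (5, 9, 10, 7)


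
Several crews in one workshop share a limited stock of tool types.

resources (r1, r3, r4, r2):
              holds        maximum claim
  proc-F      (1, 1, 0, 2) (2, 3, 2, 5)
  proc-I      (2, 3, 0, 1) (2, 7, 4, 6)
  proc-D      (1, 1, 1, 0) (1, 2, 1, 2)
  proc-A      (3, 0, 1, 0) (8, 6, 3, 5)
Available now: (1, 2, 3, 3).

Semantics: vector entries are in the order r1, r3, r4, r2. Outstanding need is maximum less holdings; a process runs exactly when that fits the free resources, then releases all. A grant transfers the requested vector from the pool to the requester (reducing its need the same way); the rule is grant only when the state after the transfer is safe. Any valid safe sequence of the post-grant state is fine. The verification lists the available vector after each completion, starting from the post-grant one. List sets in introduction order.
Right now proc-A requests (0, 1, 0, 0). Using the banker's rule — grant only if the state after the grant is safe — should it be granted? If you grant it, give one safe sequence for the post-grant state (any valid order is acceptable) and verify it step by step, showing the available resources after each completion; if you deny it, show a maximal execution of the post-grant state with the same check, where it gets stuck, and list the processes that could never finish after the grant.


DENY — the pretend-granted state is unsafe.
Key observation: the pool after proc-D, proc-F is (3, 3, 4, 5); every surviving request exceeds it in r3, so progress ends there.
After a pretend grant, a maximal execution: proc-D, proc-F — then nothing else fits. Step-by-step check:
  pool = (1, 1, 3, 3)
  run proc-D (needs (0, 1, 0, 2), free (1, 1, 3, 3)); after release of (1, 1, 1, 0) the pool is (2, 2, 4, 3)
  run proc-F (needs (1, 2, 2, 3), free (2, 2, 4, 3)); after release of (1, 1, 0, 2) the pool is (3, 3, 4, 5)
  proc-I still needs (0, 4, 4, 5) but only (3, 3, 4, 5) is free — short on r3
  proc-A still needs (5, 5, 2, 5) but only (3, 3, 4, 5) is free — short on r1 and r3
Processes that could never finish after the grant: proc-I and proc-A.


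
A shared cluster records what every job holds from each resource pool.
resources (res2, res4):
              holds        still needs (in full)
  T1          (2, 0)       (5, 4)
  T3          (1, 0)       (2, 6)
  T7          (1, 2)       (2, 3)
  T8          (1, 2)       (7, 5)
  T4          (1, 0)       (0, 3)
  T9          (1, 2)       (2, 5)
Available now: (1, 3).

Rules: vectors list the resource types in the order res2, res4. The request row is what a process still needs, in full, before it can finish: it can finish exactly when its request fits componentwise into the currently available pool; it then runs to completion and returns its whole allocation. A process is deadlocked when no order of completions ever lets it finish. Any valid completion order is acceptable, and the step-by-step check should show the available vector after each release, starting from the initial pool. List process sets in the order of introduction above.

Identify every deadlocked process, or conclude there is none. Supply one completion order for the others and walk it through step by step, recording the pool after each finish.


The deadlocked set is empty.
Key observation: no deadlock: T4 fits now, and the freed resources carry the rest through.
A valid finishing order for the others: T4, T7, T9, T3, T1, T8. Verifying each step:
  pool = (1, 3)
  T4: need (0, 3) fits (1, 3); releases (1, 0), pool now (2, 3)
  T7: need (2, 3) fits (2, 3); releases (1, 2), pool now (3, 5)
  T9: need (2, 5) fits (3, 5); releases (1, 2), pool now (4, 7)
  T3: need (2, 6) fits (4, 7); releases (1, 0), pool now (5, 7)
  T1: need (5, 4) fits (5, 7); releases (2, 0), pool now (7, 7)
  T8: need (7, 5) fits (7, 7); releases (1, 2), pool now (8, 9)
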